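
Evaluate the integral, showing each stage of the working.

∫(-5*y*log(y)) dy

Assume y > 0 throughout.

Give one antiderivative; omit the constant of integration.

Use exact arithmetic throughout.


Step 1. Integrate ∫(-5*y*log(y)) dy by parts with u = log(y), dv = (-5*y) dy, so v = -5*y**2/2 [assuming y > 0]: now -5*y**2*log(y)/2 + ∫(5*y/2) dy.
Step 2. Evaluate the standard form: now -5*y**2*log(y)/2 + 5*y**2/4.
Answer: -5*y**2*log(y)/2 + 5*y**2/4.


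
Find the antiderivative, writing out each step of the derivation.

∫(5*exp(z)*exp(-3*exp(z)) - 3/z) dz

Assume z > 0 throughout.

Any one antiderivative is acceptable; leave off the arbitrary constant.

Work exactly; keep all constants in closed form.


Step 1. Rewrite: now ∫(-3/z) dz + ∫(5*exp(z)*exp(-3*exp(z))) dz.
Step 2. Evaluate the standard form [assuming z > 0]: now -3*log(z) + ∫(5*exp(z)*exp(-3*exp(z))) dz.
Step 3. Substitute u = exp(z), turning ∫(5*exp(z)*exp(-3*exp(z))) dz into ∫(5*exp(-3*u)) du: now -3*log(z) + ∫(5*exp(-3*u)) du.
Step 4. Evaluate the standard form: now -3*log(z) - 5*exp(-3*u)/3.
Step 5. Substitute back u = exp(z): now -3*log(z) - 5*exp(-3*exp(z))/3.
Answer: -3*log(z) - 5*exp(-3*exp(z))/3.


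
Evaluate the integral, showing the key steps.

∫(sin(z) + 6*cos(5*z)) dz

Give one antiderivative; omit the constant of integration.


Step 1. Rewrite: now ∫(sin(z)) dz + ∫(6*cos(5*z)) dz.
Step 2. Evaluate the standard form: now 6*sin(5*z)/5 + ∫(sin(z)) dz.
Step 3. Evaluate the standard form: now 6*sin(5*z)/5 - cos(z).
Answer: 6*sin(5*z)/5 - cos(z).


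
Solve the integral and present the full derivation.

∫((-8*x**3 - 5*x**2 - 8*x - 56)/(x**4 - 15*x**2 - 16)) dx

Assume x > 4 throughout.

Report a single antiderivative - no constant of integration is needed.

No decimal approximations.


Step 1. Decompose ∫((-8*x**3 - 5*x**2 - 8*x - 56)/(x**4 - 15*x**2 - 16)) dx by partial fractions, (-8*x**3 - 5*x**2 - 8*x - 56)/(x**4 - 15*x**2 - 16) = 3/(x**2 + 1) - 3/(x + 4) - 5/(x - 4): now ∫(-5/(x - 4)) dx + ∫(-3/(x + 4)) dx + ∫(3/(x**2 + 1)) dx.
Step 2. Evaluate the standard form [assuming x > 4]: now -5*log(x - 4) + ∫(-3/(x + 4)) dx + ∫(3/(x**2 + 1)) dx.
Step 3. Evaluate the standard form [assuming x > -4]: now -5*log(x - 4) - 3*log(x + 4) + ∫(3/(x**2 + 1)) dx.
Step 4. Evaluate the standard form: now -5*log(x - 4) - 3*log(x + 4) + 3*atan(x).
Answer: -5*log(x - 4) - 3*log(x + 4) + 3*atan(x).


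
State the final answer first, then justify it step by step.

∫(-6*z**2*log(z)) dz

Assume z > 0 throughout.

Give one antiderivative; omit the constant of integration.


The answer is -2*z**3*log(z) + 2*z**3/3.
Step 1. Integrate ∫(-6*z**2*log(z)) dz by parts with u = log(z), dv = (-6*z**2) dz, so v = -2*z**3 [assuming z > 0]: now -2*z**3*log(z) + ∫(2*z**2) dz.
Step 2. Evaluate the standard form: now -2*z**3*log(z) + 2*z**3/3.
Answer: -2*z**3*log(z) + 2*z**3/3.


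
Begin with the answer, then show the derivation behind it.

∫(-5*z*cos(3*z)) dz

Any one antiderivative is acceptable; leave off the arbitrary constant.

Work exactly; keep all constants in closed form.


The answer is -5*z*sin(3*z)/3 - 5*cos(3*z)/9.
Step 1. Integrate ∫(-5*z*cos(3*z)) dz by parts with u = z, dv = (-5*cos(3*z)) dz, so v = -5*sin(3*z)/3: now -5*z*sin(3*z)/3 + ∫(5*sin(3*z)/3) dz.
Step 2. Evaluate the standard form: now -5*z*sin(3*z)/3 - 5*cos(3*z)/9.
Answer: -5*z*sin(3*z)/3 - 5*cos(3*z)/9.


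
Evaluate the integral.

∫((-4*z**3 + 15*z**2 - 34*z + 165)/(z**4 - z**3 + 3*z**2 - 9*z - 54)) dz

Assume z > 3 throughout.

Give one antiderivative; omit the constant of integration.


Answer: log(z - 3) - 5*log(z + 2) - 2*atan(z/3)/3.


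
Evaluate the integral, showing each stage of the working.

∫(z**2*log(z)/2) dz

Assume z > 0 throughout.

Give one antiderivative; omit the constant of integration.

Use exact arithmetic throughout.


Step 1. Integrate ∫(z**2*log(z)/2) dz by parts with u = log(z), dv = (z**2/2) dz, so v = z**3/6 [assuming z > 0]: now z**3*log(z)/6 + ∫(-z**2/6) dz.
Step 2. Evaluate the standard form: now z**3*log(z)/6 - z**3/18.
Answer: z**3*log(z)/6 - z**3/18.


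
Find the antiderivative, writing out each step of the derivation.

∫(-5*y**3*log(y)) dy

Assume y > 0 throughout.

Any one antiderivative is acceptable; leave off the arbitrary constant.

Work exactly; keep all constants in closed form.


Step 1. Integrate ∫(-5*y**3*log(y)) dy by parts with u = log(y), dv = (-5*y**3) dy, so v = -5*y**4/4 [assuming y > 0]: now -5*y**4*log(y)/4 + ∫(5*y**3/4) dy.
Step 2. Evaluate the standard form: now -5*y**4*log(y)/4 + 5*y**4/16.
Answer: -5*y**4*log(y)/4 + 5*y**4/16.


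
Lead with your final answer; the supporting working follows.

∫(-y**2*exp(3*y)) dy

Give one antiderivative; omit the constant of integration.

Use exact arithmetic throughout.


The answer is -y**2*exp(3*y)/3 + 2*y*exp(3*y)/9 - 2*exp(3*y)/27.
Step 1. Integrate ∫(-y**2*exp(3*y)) dy by parts with u = y**2, dv = (-exp(3*y)) dy, so v = -exp(3*y)/3: now -y**2*exp(3*y)/3 + ∫(2*y*exp(3*y)/3) dy.
Step 2. Integrate ∫(2*y*exp(3*y)/3) dy by parts with u = y, dv = (2*exp(3*y)/3) dy, so v = 2*exp(3*y)/9: now -y**2*exp(3*y)/3 + 2*y*exp(3*y)/9 + ∫(-2*exp(3*y)/9) dy.
Step 3. Evaluate the standard form: now -y**2*exp(3*y)/3 + 2*y*exp(3*y)/9 - 2*exp(3*y)/27.
Answer: -y**2*exp(3*y)/3 + 2*y*exp(3*y)/9 - 2*exp(3*y)/27.


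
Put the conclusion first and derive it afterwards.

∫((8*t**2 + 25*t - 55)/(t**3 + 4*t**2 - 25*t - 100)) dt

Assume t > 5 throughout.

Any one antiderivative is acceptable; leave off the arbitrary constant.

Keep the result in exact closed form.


The answer is 3*log(t - 5) + 3*log(t + 4) + 2*log(t + 5).
Step 1. Decompose ∫((8*t**2 + 25*t - 55)/(t**3 + 4*t**2 - 25*t - 100)) dt by partial fractions, (8*t**2 + 25*t - 55)/(t**3 + 4*t**2 - 25*t - 100) = 2/(t + 5) + 3/(t + 4) + 3/(t - 5): now ∫(3/(t - 5)) dt + ∫(3/(t + 4)) dt + ∫(2/(t + 5)) dt.
Step 2. Evaluate the standard form [assuming t > 5]: now 3*log(t - 5) + ∫(3/(t + 4)) dt + ∫(2/(t + 5)) dt.
Step 3. Evaluate the standard form [assuming t > -5]: now 3*log(t - 5) + 2*log(t + 5) + ∫(3/(t + 4)) dt.
Step 4. Evaluate the standard form [assuming t > -4]: now 3*log(t - 5) + 3*log(t + 4) + 2*log(t + 5).
Answer: 3*log(t - 5) + 3*log(t + 4) + 2*log(t + 5).


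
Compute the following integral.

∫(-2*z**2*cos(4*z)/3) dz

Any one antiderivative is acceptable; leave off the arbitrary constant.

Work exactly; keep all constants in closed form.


Answer: -z**2*sin(4*z)/6 - z*cos(4*z)/12 + sin(4*z)/48.


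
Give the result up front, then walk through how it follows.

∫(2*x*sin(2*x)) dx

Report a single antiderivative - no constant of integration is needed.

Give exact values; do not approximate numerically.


The answer is -x*cos(2*x) + sin(2*x)/2.
Step 1. Integrate ∫(2*x*sin(2*x)) dx by parts with u = x, dv = (2*sin(2*x)) dx, so v = -cos(2*x): now -x*cos(2*x) + ∫(cos(2*x)) dx.
Step 2. Evaluate the standard form: now -x*cos(2*x) + sin(2*x)/2.
Answer: -x*cos(2*x) + sin(2*x)/2.


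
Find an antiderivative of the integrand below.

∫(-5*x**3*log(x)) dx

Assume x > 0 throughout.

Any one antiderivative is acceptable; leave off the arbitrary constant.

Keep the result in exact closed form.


Answer: -5*x**4*log(x)/4 + 5*x**4/16.


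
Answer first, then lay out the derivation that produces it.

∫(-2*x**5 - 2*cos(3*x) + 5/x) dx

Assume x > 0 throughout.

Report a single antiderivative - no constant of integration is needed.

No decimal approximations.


The answer is -x**6/3 + 5*log(x) - 2*sin(3*x)/3.
Step 1. Rewrite: now ∫(5/x) dx + ∫(-2*x**5) dx + ∫(-2*cos(3*x)) dx.
Step 2. Evaluate the standard form: now -x**6/3 + ∫(5/x) dx + ∫(-2*cos(3*x)) dx.
Step 3. Evaluate the standard form: now -x**6/3 - 2*sin(3*x)/3 + ∫(5/x) dx.
Step 4. Evaluate the standard form [assuming x > 0]: now -x**6/3 + 5*log(x) - 2*sin(3*x)/3.
Answer: -x**6/3 + 5*log(x) - 2*sin(3*x)/3.


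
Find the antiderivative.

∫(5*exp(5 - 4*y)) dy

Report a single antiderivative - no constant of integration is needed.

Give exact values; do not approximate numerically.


Answer: -5*exp(5 - 4*y)/4.


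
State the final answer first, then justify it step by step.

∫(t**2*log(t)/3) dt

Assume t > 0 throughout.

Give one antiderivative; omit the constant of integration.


The answer is t**3*log(t)/9 - t**3/27.
Step 1. Integrate ∫(t**2*log(t)/3) dt by parts with u = log(t), dv = (t**2/3) dt, so v = t**3/9 [assuming t > 0]: now t**3*log(t)/9 + ∫(-t**2/9) dt.
Step 2. Evaluate the standard form: now t**3*log(t)/9 - t**3/27.
Answer: t**3*log(t)/9 - t**3/27.


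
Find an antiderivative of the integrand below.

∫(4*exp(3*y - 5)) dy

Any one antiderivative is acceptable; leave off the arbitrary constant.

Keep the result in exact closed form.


Answer: 4*exp(3*y - 5)/3.


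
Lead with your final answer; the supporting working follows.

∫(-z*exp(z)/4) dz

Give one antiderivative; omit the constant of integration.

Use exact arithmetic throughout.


The answer is -z*exp(z)/4 + exp(z)/4.
Step 1. Integrate ∫(-z*exp(z)/4) dz by parts with u = z, dv = (-exp(z)/4) dz, so v = -exp(z)/4: now -z*exp(z)/4 + ∫(exp(z)/4) dz.
Step 2. Evaluate the standard form: now -z*exp(z)/4 + exp(z)/4.
Answer: -z*exp(z)/4 + exp(z)/4.


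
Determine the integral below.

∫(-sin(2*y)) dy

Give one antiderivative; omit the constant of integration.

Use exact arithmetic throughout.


Answer: cos(2*y)/2.


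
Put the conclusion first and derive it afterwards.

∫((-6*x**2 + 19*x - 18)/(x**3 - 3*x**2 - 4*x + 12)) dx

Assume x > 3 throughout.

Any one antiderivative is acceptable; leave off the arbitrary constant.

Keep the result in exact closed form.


The answer is -3*log(x - 3) + log(x - 2) - 4*log(x + 2).
Step 1. Decompose ∫((-6*x**2 + 19*x - 18)/(x**3 - 3*x**2 - 4*x + 12)) dx by partial fractions, (-6*x**2 + 19*x - 18)/(x**3 - 3*x**2 - 4*x + 12) = -4/(x + 2) + 1/(x - 2) - 3/(x - 3): now ∫(-3/(x - 3)) dx + ∫(1/(x - 2)) dx + ∫(-4/(x + 2)) dx.
Step 2. Evaluate the standard form [assuming x > 3]: now -3*log(x - 3) + ∫(1/(x - 2)) dx + ∫(-4/(x + 2)) dx.
Step 3. Evaluate the standard form [assuming x > -2]: now -3*log(x - 3) - 4*log(x + 2) + ∫(1/(x - 2)) dx.
Step 4. Evaluate the standard form [assuming x > 2]: now -3*log(x - 3) + log(x - 2) - 4*log(x + 2).
Answer: -3*log(x - 3) + log(x - 2) - 4*log(x + 2).


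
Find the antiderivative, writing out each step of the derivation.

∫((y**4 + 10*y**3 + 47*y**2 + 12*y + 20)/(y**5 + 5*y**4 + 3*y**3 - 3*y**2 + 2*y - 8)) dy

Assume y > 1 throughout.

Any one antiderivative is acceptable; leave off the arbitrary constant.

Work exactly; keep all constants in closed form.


Step 1. Decompose ∫((y**4 + 10*y**3 + 47*y**2 + 12*y + 20)/(y**5 + 5*y**4 + 3*y**3 - 3*y**2 + 2*y - 8)) dy by partial fractions, (y**4 + 10*y**3 + 47*y**2 + 12*y + 20)/(y**5 + 5*y**4 + 3*y**3 - 3*y**2 + 2*y - 8) = 2/(y**2 + 1) + 2/(y + 4) - 4/(y + 2) + 3/(y - 1): now ∫(3/(y - 1)) dy + ∫(-4/(y + 2)) dy + ∫(2/(y + 4)) dy + ∫(2/(y**2 + 1)) dy.
Step 2. Evaluate the standard form [assuming y > -4]: now 2*log(y + 4) + ∫(3/(y - 1)) dy + ∫(-4/(y + 2)) dy + ∫(2/(y**2 + 1)) dy.
Step 3. Evaluate the standard form [assuming y > -2]: now -4*log(y + 2) + 2*log(y + 4) + ∫(3/(y - 1)) dy + ∫(2/(y**2 + 1)) dy.
Step 4. Evaluate the standard form [assuming y > 1]: now 3*log(y - 1) - 4*log(y + 2) + 2*log(y + 4) + ∫(2/(y**2 + 1)) dy.
Step 5. Evaluate the standard form: now 3*log(y - 1) - 4*log(y + 2) + 2*log(y + 4) + 2*atan(y).
Answer: 3*log(y - 1) - 4*log(y + 2) + 2*log(y + 4) + 2*atan(y).


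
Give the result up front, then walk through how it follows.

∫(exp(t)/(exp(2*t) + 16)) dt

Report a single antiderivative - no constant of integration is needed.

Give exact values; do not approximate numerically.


The answer is atan(exp(t)/4)/4.
Step 1. Substitute u = exp(t), turning ∫(exp(t)/(exp(2*t) + 16)) dt into ∫(1/(u**2 + 16)) du: now ∫(1/(u**2 + 16)) du.
Step 2. Evaluate the standard form: now atan(u/4)/4.
Step 3. Substitute back u = exp(t): now atan(exp(t)/4)/4.
Answer: atan(exp(t)/4)/4.


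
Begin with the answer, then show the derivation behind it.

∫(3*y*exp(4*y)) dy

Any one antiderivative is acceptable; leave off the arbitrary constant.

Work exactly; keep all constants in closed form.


The answer is 3*y*exp(4*y)/4 - 3*exp(4*y)/16.
Step 1. Integrate ∫(3*y*exp(4*y)) dy by parts with u = y, dv = (3*exp(4*y)) dy, so v = 3*exp(4*y)/4: now 3*y*exp(4*y)/4 + ∫(-3*exp(4*y)/4) dy.
Step 2. Evaluate the standard form: now 3*y*exp(4*y)/4 - 3*exp(4*y)/16.
Answer: 3*y*exp(4*y)/4 - 3*exp(4*y)/16.


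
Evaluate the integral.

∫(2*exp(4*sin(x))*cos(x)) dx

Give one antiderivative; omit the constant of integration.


Answer: exp(4*sin(x))/2.


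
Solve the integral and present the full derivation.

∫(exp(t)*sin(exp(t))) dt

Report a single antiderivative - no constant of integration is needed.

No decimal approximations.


Step 1. Substitute u = exp(t), turning ∫(exp(t)*sin(exp(t))) dt into ∫(sin(u)) du: now ∫(sin(u)) du.
Step 2. Evaluate the standard form: now -cos(u).
Step 3. Substitute back u = exp(t): now -cos(exp(t)).
Answer: -cos(exp(t)).


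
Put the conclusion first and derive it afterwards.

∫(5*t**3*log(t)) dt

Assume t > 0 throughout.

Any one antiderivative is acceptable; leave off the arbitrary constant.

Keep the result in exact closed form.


The answer is 5*t**4*log(t)/4 - 5*t**4/16.
Step 1. Integrate ∫(5*t**3*log(t)) dt by parts with u = log(t), dv = (5*t**3) dt, so v = 5*t**4/4 [assuming t > 0]: now 5*t**4*log(t)/4 + ∫(-5*t**3/4) dt.
Step 2. Evaluate the standard form: now 5*t**4*log(t)/4 - 5*t**4/16.
Answer: 5*t**4*log(t)/4 - 5*t**4/16.


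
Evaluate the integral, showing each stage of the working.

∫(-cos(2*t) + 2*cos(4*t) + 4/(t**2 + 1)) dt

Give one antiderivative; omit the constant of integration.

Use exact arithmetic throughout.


Step 1. Rewrite: now ∫(4/(t**2 + 1)) dt + ∫(-cos(2*t)) dt + ∫(2*cos(4*t)) dt.
Step 2. Evaluate the standard form: now -sin(2*t)/2 + ∫(4/(t**2 + 1)) dt + ∫(2*cos(4*t)) dt.
Step 3. Evaluate the standard form: now -sin(2*t)/2 + sin(4*t)/2 + ∫(4/(t**2 + 1)) dt.
Step 4. Evaluate the standard form: now -sin(2*t)/2 + sin(4*t)/2 + 4*atan(t).
Answer: -sin(2*t)/2 + sin(4*t)/2 + 4*atan(t).


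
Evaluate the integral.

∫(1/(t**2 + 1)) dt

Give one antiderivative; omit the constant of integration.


Answer: atan(t).


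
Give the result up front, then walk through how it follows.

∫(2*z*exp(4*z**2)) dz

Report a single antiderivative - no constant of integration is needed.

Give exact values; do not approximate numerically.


The answer is exp(4*z**2)/4.
Step 1. Substitute u = z**2, turning ∫(2*z*exp(4*z**2)) dz into ∫(exp(4*u)) du: now ∫(exp(4*u)) du.
Step 2. Evaluate the standard form: now exp(4*u)/4.
Step 3. Substitute back u = z**2: now exp(4*z**2)/4.
Answer: exp(4*z**2)/4.


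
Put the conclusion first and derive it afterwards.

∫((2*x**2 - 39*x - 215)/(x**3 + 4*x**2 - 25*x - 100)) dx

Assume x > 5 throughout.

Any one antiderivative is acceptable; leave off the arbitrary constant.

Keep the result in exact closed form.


The answer is -4*log(x - 5) + 3*log(x + 4) + 3*log(x + 5).
Step 1. Decompose ∫((2*x**2 - 39*x - 215)/(x**3 + 4*x**2 - 25*x - 100)) dx by partial fractions, (2*x**2 - 39*x - 215)/(x**3 + 4*x**2 - 25*x - 100) = 3/(x + 5) + 3/(x + 4) - 4/(x - 5): now ∫(-4/(x - 5)) dx + ∫(3/(x + 4)) dx + ∫(3/(x + 5)) dx.
Step 2. Evaluate the standard form [assuming x > 5]: now -4*log(x - 5) + ∫(3/(x + 4)) dx + ∫(3/(x + 5)) dx.
Step 3. Evaluate the standard form [assuming x > -4]: now -4*log(x - 5) + 3*log(x + 4) + ∫(3/(x + 5)) dx.
Step 4. Evaluate the standard form [assuming x > -5]: now -4*log(x - 5) + 3*log(x + 4) + 3*log(x + 5).
Answer: -4*log(x - 5) + 3*log(x + 4) + 3*log(x + 5).


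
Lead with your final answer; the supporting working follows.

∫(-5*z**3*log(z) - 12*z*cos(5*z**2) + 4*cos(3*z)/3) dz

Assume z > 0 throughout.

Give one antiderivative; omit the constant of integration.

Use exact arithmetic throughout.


The answer is -5*z**4*log(z)/4 + 5*z**4/16 + 4*sin(3*z)/9 - 6*sin(5*z**2)/5.
Step 1. Rewrite: now ∫(-12*z*cos(5*z**2)) dz + ∫(-5*z**3*log(z)) dz + ∫(4*cos(3*z)/3) dz.
Step 2. Evaluate the standard form: now 4*sin(3*z)/9 + ∫(-12*z*cos(5*z**2)) dz + ∫(-5*z**3*log(z)) dz.
Step 3. Integrate ∫(-5*z**3*log(z)) dz by parts with u = log(z), dv = (-5*z**3) dz, so v = -5*z**4/4 [assuming z > 0]: now -5*z**4*log(z)/4 + 4*sin(3*z)/9 + ∫(5*z**3/4) dz + ∫(-12*z*cos(5*z**2)) dz.
Step 4. Evaluate the standard form: now -5*z**4*log(z)/4 + 5*z**4/16 + 4*sin(3*z)/9 + ∫(-12*z*cos(5*z**2)) dz.
Step 5. Substitute u = z**2, turning ∫(-12*z*cos(5*z**2)) dz into ∫(-6*cos(5*u)) du: now -5*z**4*log(z)/4 + 5*z**4/16 + 4*sin(3*z)/9 + ∫(-6*cos(5*u)) du.
Step 6. Evaluate the standard form: now -5*z**4*log(z)/4 + 5*z**4/16 - 6*sin(5*u)/5 + 4*sin(3*z)/9.
Step 7. Substitute back u = z**2: now -5*z**4*log(z)/4 + 5*z**4/16 + 4*sin(3*z)/9 - 6*sin(5*z**2)/5.
Answer: -5*z**4*log(z)/4 + 5*z**4/16 + 4*sin(3*z)/9 - 6*sin(5*z**2)/5.


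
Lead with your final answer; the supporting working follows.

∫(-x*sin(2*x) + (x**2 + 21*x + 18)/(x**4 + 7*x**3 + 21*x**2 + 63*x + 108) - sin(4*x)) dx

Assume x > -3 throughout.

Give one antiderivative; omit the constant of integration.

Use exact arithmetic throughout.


The answer is x*cos(2*x)/2 - 2*log(x + 3) + 2*log(x + 4) - sin(2*x)/4 + cos(4*x)/4 + atan(x/3).
Step 1. Rewrite: now ∫(-x*sin(2*x)) dx + ∫((x**2 + 21*x + 18)/(x**4 + 7*x**3 + 21*x**2 + 63*x + 108)) dx + ∫(-sin(4*x)) dx.
Step 2. Evaluate the standard form: now cos(4*x)/4 + ∫(-x*sin(2*x)) dx + ∫((x**2 + 21*x + 18)/(x**4 + 7*x**3 + 21*x**2 + 63*x + 108)) dx.
Step 3. Integrate ∫(-x*sin(2*x)) dx by parts with u = x, dv = (-sin(2*x)) dx, so v = cos(2*x)/2: now x*cos(2*x)/2 + cos(4*x)/4 + ∫((x**2 + 21*x + 18)/(x**4 + 7*x**3 + 21*x**2 + 63*x + 108)) dx + ∫(-cos(2*x)/2) dx.
Step 4. Evaluate the standard form: now x*cos(2*x)/2 - sin(2*x)/4 + cos(4*x)/4 + ∫((x**2 + 21*x + 18)/(x**4 + 7*x**3 + 21*x**2 + 63*x + 108)) dx.
Step 5. Decompose ∫((x**2 + 21*x + 18)/(x**4 + 7*x**3 + 21*x**2 + 63*x + 108)) dx by partial fractions, (x**2 + 21*x + 18)/(x**4 + 7*x**3 + 21*x**2 + 63*x + 108) = 3/(x**2 + 9) + 2/(x + 4) - 2/(x + 3): now x*cos(2*x)/2 - sin(2*x)/4 + cos(4*x)/4 + ∫(-2/(x + 3)) dx + ∫(2/(x + 4)) dx + ∫(3/(x**2 + 9)) dx.
Step 6. Evaluate the standard form [assuming x > -4]: now x*cos(2*x)/2 + 2*log(x + 4) - sin(2*x)/4 + cos(4*x)/4 + ∫(-2/(x + 3)) dx + ∫(3/(x**2 + 9)) dx.
Step 7. Evaluate the standard form [assuming x > -3]: now x*cos(2*x)/2 - 2*log(x + 3) + 2*log(x + 4) - sin(2*x)/4 + cos(4*x)/4 + ∫(3/(x**2 + 9)) dx.
Step 8. Evaluate the standard form: now x*cos(2*x)/2 - 2*log(x + 3) + 2*log(x + 4) - sin(2*x)/4 + cos(4*x)/4 + atan(x/3).
Answer: x*cos(2*x)/2 - 2*log(x + 3) + 2*log(x + 4) - sin(2*x)/4 + cos(4*x)/4 + atan(x/3).


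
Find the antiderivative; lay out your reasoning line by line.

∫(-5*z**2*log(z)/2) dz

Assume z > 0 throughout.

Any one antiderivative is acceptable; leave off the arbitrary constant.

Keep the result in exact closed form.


Step 1. Integrate ∫(-5*z**2*log(z)/2) dz by parts with u = log(z), dv = (-5*z**2/2) dz, so v = -5*z**3/6 [assuming z > 0]: now -5*z**3*log(z)/6 + ∫(5*z**2/6) dz.
Step 2. Evaluate the standard form: now -5*z**3*log(z)/6 + 5*z**3/18.
Answer: -5*z**3*log(z)/6 + 5*z**3/18.


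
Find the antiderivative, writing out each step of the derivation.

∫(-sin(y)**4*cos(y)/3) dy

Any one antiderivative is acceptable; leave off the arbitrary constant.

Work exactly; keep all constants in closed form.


Step 1. Substitute u = sin(y), turning ∫(-sin(y)**4*cos(y)/3) dy into ∫(-u**4/3) du: now ∫(-u**4/3) du.
Step 2. Evaluate the standard form: now -u**5/15.
Step 3. Substitute back u = sin(y): now -sin(y)**5/15.
Answer: -sin(y)**5/15.


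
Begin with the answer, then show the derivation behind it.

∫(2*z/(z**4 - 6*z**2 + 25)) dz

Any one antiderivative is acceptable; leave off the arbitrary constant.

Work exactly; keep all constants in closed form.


The answer is atan(z**2/4 - 3/4)/4.
Step 1. Substitute u = z**2 - 3, turning ∫(2*z/(z**4 - 6*z**2 + 25)) dz into ∫(1/(u**2 + 16)) du: now ∫(1/(u**2 + 16)) du.
Step 2. Evaluate the standard form: now atan(u/4)/4.
Step 3. Substitute back u = z**2 - 3: now atan(z**2/4 - 3/4)/4.
Answer: atan(z**2/4 - 3/4)/4.


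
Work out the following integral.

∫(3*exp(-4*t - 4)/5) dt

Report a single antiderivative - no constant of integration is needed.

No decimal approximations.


Answer: -3*exp(-4*t - 4)/20.


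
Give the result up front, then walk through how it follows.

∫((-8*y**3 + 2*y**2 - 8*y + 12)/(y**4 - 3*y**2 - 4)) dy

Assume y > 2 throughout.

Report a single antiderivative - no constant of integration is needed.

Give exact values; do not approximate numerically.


The answer is -3*log(y - 2) - 5*log(y + 2) - 2*atan(y).
Step 1. Decompose ∫((-8*y**3 + 2*y**2 - 8*y + 12)/(y**4 - 3*y**2 - 4)) dy by partial fractions, (-8*y**3 + 2*y**2 - 8*y + 12)/(y**4 - 3*y**2 - 4) = -2/(y**2 + 1) - 5/(y + 2) - 3/(y - 2): now ∫(-3/(y - 2)) dy + ∫(-5/(y + 2)) dy + ∫(-2/(y**2 + 1)) dy.
Step 2. Evaluate the standard form [assuming y > 2]: now -3*log(y - 2) + ∫(-5/(y + 2)) dy + ∫(-2/(y**2 + 1)) dy.
Step 3. Evaluate the standard form [assuming y > -2]: now -3*log(y - 2) - 5*log(y + 2) + ∫(-2/(y**2 + 1)) dy.
Step 4. Evaluate the standard form: now -3*log(y - 2) - 5*log(y + 2) - 2*atan(y).
Answer: -3*log(y - 2) - 5*log(y + 2) - 2*atan(y).


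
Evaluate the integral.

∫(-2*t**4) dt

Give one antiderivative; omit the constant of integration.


Answer: -2*t**5/5.


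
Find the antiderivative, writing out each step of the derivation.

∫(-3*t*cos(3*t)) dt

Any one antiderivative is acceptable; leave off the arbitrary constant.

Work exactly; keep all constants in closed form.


Step 1. Integrate ∫(-3*t*cos(3*t)) dt by parts with u = t, dv = (-3*cos(3*t)) dt, so v = -sin(3*t): now -t*sin(3*t) + ∫(sin(3*t)) dt.
Step 2. Evaluate the standard form: now -t*sin(3*t) - cos(3*t)/3.
Answer: -t*sin(3*t) - cos(3*t)/3.


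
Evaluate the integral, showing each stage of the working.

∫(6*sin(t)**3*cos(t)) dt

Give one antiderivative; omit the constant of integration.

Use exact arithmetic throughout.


Step 1. Substitute u = sin(t), turning ∫(6*sin(t)**3*cos(t)) dt into ∫(6*u**3) du: now ∫(6*u**3) du.
Step 2. Evaluate the standard form: now 3*u**4/2.
Step 3. Substitute back u = sin(t): now 3*sin(t)**4/2.
Answer: 3*sin(t)**4/2.


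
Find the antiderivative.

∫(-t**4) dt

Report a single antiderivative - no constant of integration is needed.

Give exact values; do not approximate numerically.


Answer: -t**5/5.


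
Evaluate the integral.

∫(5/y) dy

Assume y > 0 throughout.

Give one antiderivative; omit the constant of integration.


Answer: 5*log(y).


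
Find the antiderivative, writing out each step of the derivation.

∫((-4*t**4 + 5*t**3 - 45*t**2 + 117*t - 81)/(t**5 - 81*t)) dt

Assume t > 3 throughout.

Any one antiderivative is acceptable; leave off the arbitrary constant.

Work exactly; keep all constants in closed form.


Step 1. Decompose ∫((-4*t**4 + 5*t**3 - 45*t**2 + 117*t - 81)/(t**5 - 81*t)) dt by partial fractions, (-4*t**4 + 5*t**3 - 45*t**2 + 117*t - 81)/(t**5 - 81*t) = -4/(t**2 + 9) - 4/(t + 3) - 1/(t - 3) + 1/t: now ∫(1/t) dt + ∫(-1/(t - 3)) dt + ∫(-4/(t + 3)) dt + ∫(-4/(t**2 + 9)) dt.
Step 2. Evaluate the standard form [assuming t > -3]: now -4*log(t + 3) + ∫(1/t) dt + ∫(-1/(t - 3)) dt + ∫(-4/(t**2 + 9)) dt.
Step 3. Evaluate the standard form [assuming t > 3]: now -log(t - 3) - 4*log(t + 3) + ∫(1/t) dt + ∫(-4/(t**2 + 9)) dt.
Step 4. Evaluate the standard form [assuming t > 0]: now log(t) - log(t - 3) - 4*log(t + 3) + ∫(-4/(t**2 + 9)) dt.
Step 5. Evaluate the standard form: now log(t) - log(t - 3) - 4*log(t + 3) - 4*atan(t/3)/3.
Answer: log(t) - log(t - 3) - 4*log(t + 3) - 4*atan(t/3)/3.


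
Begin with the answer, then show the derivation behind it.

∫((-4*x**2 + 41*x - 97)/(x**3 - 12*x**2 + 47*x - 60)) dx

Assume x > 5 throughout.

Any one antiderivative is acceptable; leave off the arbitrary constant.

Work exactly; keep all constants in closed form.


The answer is 4*log(x - 5) - 3*log(x - 4) - 5*log(x - 3).
Step 1. Decompose ∫((-4*x**2 + 41*x - 97)/(x**3 - 12*x**2 + 47*x - 60)) dx by partial fractions, (-4*x**2 + 41*x - 97)/(x**3 - 12*x**2 + 47*x - 60) = -5/(x - 3) - 3/(x - 4) + 4/(x - 5): now ∫(4/(x - 5)) dx + ∫(-3/(x - 4)) dx + ∫(-5/(x - 3)) dx.
Step 2. Evaluate the standard form [assuming x > 3]: now -5*log(x - 3) + ∫(4/(x - 5)) dx + ∫(-3/(x - 4)) dx.
Step 3. Evaluate the standard form [assuming x > 4]: now -3*log(x - 4) - 5*log(x - 3) + ∫(4/(x - 5)) dx.
Step 4. Evaluate the standard form [assuming x > 5]: now 4*log(x - 5) - 3*log(x - 4) - 5*log(x - 3).
Answer: 4*log(x - 5) - 3*log(x - 4) - 5*log(x - 3).


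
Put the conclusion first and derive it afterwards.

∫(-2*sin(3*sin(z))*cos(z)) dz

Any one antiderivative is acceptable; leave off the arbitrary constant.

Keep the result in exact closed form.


The answer is 2*cos(3*sin(z))/3.
Step 1. Substitute u = sin(z), turning ∫(-2*sin(3*sin(z))*cos(z)) dz into ∫(-2*sin(3*u)) du: now ∫(-2*sin(3*u)) du.
Step 2. Evaluate the standard form: now 2*cos(3*u)/3.
Step 3. Substitute back u = sin(z): now 2*cos(3*sin(z))/3.
Answer: 2*cos(3*sin(z))/3.


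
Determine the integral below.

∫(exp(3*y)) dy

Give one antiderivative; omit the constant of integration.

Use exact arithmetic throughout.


Answer: exp(3*y)/3.


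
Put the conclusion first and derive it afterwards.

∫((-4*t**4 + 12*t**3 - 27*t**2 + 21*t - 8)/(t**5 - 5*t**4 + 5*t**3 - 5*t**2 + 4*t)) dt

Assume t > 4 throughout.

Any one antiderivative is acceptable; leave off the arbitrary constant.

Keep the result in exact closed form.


The answer is -2*log(t) - 3*log(t - 4) + log(t - 1) + 3*atan(t).
Step 1. Decompose ∫((-4*t**4 + 12*t**3 - 27*t**2 + 21*t - 8)/(t**5 - 5*t**4 + 5*t**3 - 5*t**2 + 4*t)) dt by partial fractions, (-4*t**4 + 12*t**3 - 27*t**2 + 21*t - 8)/(t**5 - 5*t**4 + 5*t**3 - 5*t**2 + 4*t) = 3/(t**2 + 1) + 1/(t - 1) - 3/(t - 4) - 2/t: now ∫(-2/t) dt + ∫(-3/(t - 4)) dt + ∫(1/(t - 1)) dt + ∫(3/(t**2 + 1)) dt.
Step 2. Evaluate the standard form [assuming t > 1]: now log(t - 1) + ∫(-2/t) dt + ∫(-3/(t - 4)) dt + ∫(3/(t**2 + 1)) dt.
Step 3. Evaluate the standard form [assuming t > 4]: now -3*log(t - 4) + log(t - 1) + ∫(-2/t) dt + ∫(3/(t**2 + 1)) dt.
Step 4. Evaluate the standard form [assuming t > 0]: now -2*log(t) - 3*log(t - 4) + log(t - 1) + ∫(3/(t**2 + 1)) dt.
Step 5. Evaluate the standard form: now -2*log(t) - 3*log(t - 4) + log(t - 1) + 3*atan(t).
Answer: -2*log(t) - 3*log(t - 4) + log(t - 1) + 3*atan(t).


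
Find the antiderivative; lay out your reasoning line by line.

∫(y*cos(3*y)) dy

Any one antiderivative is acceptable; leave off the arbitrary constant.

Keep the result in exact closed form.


Step 1. Integrate ∫(y*cos(3*y)) dy by parts with u = y, dv = (cos(3*y)) dy, so v = sin(3*y)/3: now y*sin(3*y)/3 + ∫(-sin(3*y)/3) dy.
Step 2. Evaluate the standard form: now y*sin(3*y)/3 + cos(3*y)/9.
Answer: y*sin(3*y)/3 + cos(3*y)/9.


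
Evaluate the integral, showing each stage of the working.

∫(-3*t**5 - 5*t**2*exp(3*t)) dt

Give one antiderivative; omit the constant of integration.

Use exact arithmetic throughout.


Step 1. Rewrite: now ∫(-3*t**5) dt + ∫(-5*t**2*exp(3*t)) dt.
Step 2. Evaluate the standard form: now -t**6/2 + ∫(-5*t**2*exp(3*t)) dt.
Step 3. Integrate ∫(-5*t**2*exp(3*t)) dt by parts with u = t**2, dv = (-5*exp(3*t)) dt, so v = -5*exp(3*t)/3: now -t**6/2 - 5*t**2*exp(3*t)/3 + ∫(10*t*exp(3*t)/3) dt.
Step 4. Integrate ∫(10*t*exp(3*t)/3) dt by parts with u = t, dv = (10*exp(3*t)/3) dt, so v = 10*exp(3*t)/9: now -t**6/2 - 5*t**2*exp(3*t)/3 + 10*t*exp(3*t)/9 + ∫(-10*exp(3*t)/9) dt.
Step 5. Evaluate the standard form: now -t**6/2 - 5*t**2*exp(3*t)/3 + 10*t*exp(3*t)/9 - 10*exp(3*t)/27.
Answer: -t**6/2 - 5*t**2*exp(3*t)/3 + 10*t*exp(3*t)/9 - 10*exp(3*t)/27.


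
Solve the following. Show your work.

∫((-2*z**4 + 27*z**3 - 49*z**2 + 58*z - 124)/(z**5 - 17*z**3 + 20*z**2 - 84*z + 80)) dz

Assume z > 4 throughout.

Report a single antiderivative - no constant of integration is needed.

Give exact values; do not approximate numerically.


Step 1. Decompose ∫((-2*z**4 + 27*z**3 - 49*z**2 + 58*z - 124)/(z**5 - 17*z**3 + 20*z**2 - 84*z + 80)) dz by partial fractions, (-2*z**4 + 27*z**3 - 49*z**2 + 58*z - 124)/(z**5 - 17*z**3 + 20*z**2 - 84*z + 80) = 2/(z**2 + 4) - 4/(z + 5) + 1/(z - 1) + 1/(z - 4): now ∫(1/(z - 4)) dz + ∫(1/(z - 1)) dz + ∫(-4/(z + 5)) dz + ∫(2/(z**2 + 4)) dz.
Step 2. Evaluate the standard form [assuming z > 4]: now log(z - 4) + ∫(1/(z - 1)) dz + ∫(-4/(z + 5)) dz + ∫(2/(z**2 + 4)) dz.
Step 3. Evaluate the standard form [assuming z > -5]: now log(z - 4) - 4*log(z + 5) + ∫(1/(z - 1)) dz + ∫(2/(z**2 + 4)) dz.
Step 4. Evaluate the standard form [assuming z > 1]: now log(z - 4) + log(z - 1) - 4*log(z + 5) + ∫(2/(z**2 + 4)) dz.
Step 5. Evaluate the standard form: now log(z - 4) + log(z - 1) - 4*log(z + 5) + atan(z/2).
Answer: log(z - 4) + log(z - 1) - 4*log(z + 5) + atan(z/2).


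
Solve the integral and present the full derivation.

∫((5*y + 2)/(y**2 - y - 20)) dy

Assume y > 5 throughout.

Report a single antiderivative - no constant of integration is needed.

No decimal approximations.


Step 1. Decompose ∫((5*y + 2)/(y**2 - y - 20)) dy by partial fractions, (5*y + 2)/(y**2 - y - 20) = 2/(y + 4) + 3/(y - 5): now ∫(3/(y - 5)) dy + ∫(2/(y + 4)) dy.
Step 2. Evaluate the standard form [assuming y > 5]: now 3*log(y - 5) + ∫(2/(y + 4)) dy.
Step 3. Evaluate the standard form [assuming y > -4]: now 3*log(y - 5) + 2*log(y + 4).
Answer: 3*log(y - 5) + 2*log(y + 4).


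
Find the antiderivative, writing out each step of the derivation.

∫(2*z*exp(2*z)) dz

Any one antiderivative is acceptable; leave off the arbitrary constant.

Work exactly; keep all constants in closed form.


Step 1. Integrate ∫(2*z*exp(2*z)) dz by parts with u = z, dv = (2*exp(2*z)) dz, so v = exp(2*z): now z*exp(2*z) + ∫(-exp(2*z)) dz.
Step 2. Evaluate the standard form: now z*exp(2*z) - exp(2*z)/2.
Answer: z*exp(2*z) - exp(2*z)/2.


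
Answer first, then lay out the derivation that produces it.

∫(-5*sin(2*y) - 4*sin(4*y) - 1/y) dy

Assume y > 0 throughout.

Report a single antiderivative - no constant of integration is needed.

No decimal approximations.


The answer is -log(y) + 5*cos(2*y)/2 + cos(4*y).
Step 1. Rewrite: now ∫(-1/y) dy + ∫(-5*sin(2*y)) dy + ∫(-4*sin(4*y)) dy.
Step 2. Evaluate the standard form [assuming y > 0]: now -log(y) + ∫(-5*sin(2*y)) dy + ∫(-4*sin(4*y)) dy.
Step 3. Evaluate the standard form: now -log(y) + 5*cos(2*y)/2 + ∫(-4*sin(4*y)) dy.
Step 4. Evaluate the standard form: now -log(y) + 5*cos(2*y)/2 + cos(4*y).
Answer: -log(y) + 5*cos(2*y)/2 + cos(4*y).


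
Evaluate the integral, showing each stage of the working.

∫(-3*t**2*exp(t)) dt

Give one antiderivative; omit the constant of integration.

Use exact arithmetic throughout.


Step 1. Integrate ∫(-3*t**2*exp(t)) dt by parts with u = t**2, dv = (-3*exp(t)) dt, so v = -3*exp(t): now -3*t**2*exp(t) + ∫(6*t*exp(t)) dt.
Step 2. Integrate ∫(6*t*exp(t)) dt by parts with u = t, dv = (6*exp(t)) dt, so v = 6*exp(t): now -3*t**2*exp(t) + 6*t*exp(t) + ∫(-6*exp(t)) dt.
Step 3. Evaluate the standard form: now -3*t**2*exp(t) + 6*t*exp(t) - 6*exp(t).
Answer: -3*t**2*exp(t) + 6*t*exp(t) - 6*exp(t).


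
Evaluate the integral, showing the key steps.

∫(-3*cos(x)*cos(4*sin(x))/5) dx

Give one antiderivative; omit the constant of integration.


Step 1. Substitute u = sin(x), turning ∫(-3*cos(x)*cos(4*sin(x))/5) dx into ∫(-3*cos(4*u)/5) du: now ∫(-3*cos(4*u)/5) du.
Step 2. Evaluate the standard form: now -3*sin(4*u)/20.
Step 3. Substitute back u = sin(x): now -3*sin(4*sin(x))/20.
Answer: -3*sin(4*sin(x))/20.


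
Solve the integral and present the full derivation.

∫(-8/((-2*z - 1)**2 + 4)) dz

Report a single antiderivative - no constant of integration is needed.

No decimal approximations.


Step 1. Substitute u = -2*z - 1, turning ∫(-8/((-2*z - 1)**2 + 4)) dz into ∫(4/(u**2 + 4)) du: now ∫(4/(u**2 + 4)) du.
Step 2. Evaluate the standard form: now 2*atan(u/2).
Step 3. Substitute back u = -2*z - 1: now -2*atan(z + 1/2).
Answer: -2*atan(z + 1/2).


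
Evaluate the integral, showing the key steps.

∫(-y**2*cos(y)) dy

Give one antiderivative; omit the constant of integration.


Step 1. Integrate ∫(-y**2*cos(y)) dy by parts with u = y**2, dv = (-cos(y)) dy, so v = -sin(y): now -y**2*sin(y) + ∫(2*y*sin(y)) dy.
Step 2. Integrate ∫(2*y*sin(y)) dy by parts with u = y, dv = (2*sin(y)) dy, so v = -2*cos(y): now -y**2*sin(y) - 2*y*cos(y) + ∫(2*cos(y)) dy.
Step 3. Evaluate the standard form: now -y**2*sin(y) - 2*y*cos(y) + 2*sin(y).
Answer: -y**2*sin(y) - 2*y*cos(y) + 2*sin(y).


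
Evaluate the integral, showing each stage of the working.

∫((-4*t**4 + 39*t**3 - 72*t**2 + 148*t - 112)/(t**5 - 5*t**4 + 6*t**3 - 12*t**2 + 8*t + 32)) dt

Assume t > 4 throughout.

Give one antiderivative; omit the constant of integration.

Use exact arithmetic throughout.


Step 1. Decompose ∫((-4*t**4 + 39*t**3 - 72*t**2 + 148*t - 112)/(t**5 - 5*t**4 + 6*t**3 - 12*t**2 + 8*t + 32)) dt by partial fractions, (-4*t**4 + 39*t**3 - 72*t**2 + 148*t - 112)/(t**5 - 5*t**4 + 6*t**3 - 12*t**2 + 8*t + 32) = 4/(t**2 + 4) - 5/(t + 1) - 3/(t - 2) + 4/(t - 4): now ∫(4/(t - 4)) dt + ∫(-3/(t - 2)) dt + ∫(-5/(t + 1)) dt + ∫(4/(t**2 + 4)) dt.
Step 2. Evaluate the standard form [assuming t > 4]: now 4*log(t - 4) + ∫(-3/(t - 2)) dt + ∫(-5/(t + 1)) dt + ∫(4/(t**2 + 4)) dt.
Step 3. Evaluate the standard form [assuming t > 2]: now 4*log(t - 4) - 3*log(t - 2) + ∫(-5/(t + 1)) dt + ∫(4/(t**2 + 4)) dt.
Step 4. Evaluate the standard form [assuming t > -1]: now 4*log(t - 4) - 3*log(t - 2) - 5*log(t + 1) + ∫(4/(t**2 + 4)) dt.
Step 5. Evaluate the standard form: now 4*log(t - 4) - 3*log(t - 2) - 5*log(t + 1) + 2*atan(t/2).
Answer: 4*log(t - 4) - 3*log(t - 2) - 5*log(t + 1) + 2*atan(t/2).


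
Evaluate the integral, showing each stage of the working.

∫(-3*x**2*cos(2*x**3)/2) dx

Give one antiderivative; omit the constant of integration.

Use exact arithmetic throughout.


Step 1. Substitute u = x**3, turning ∫(-3*x**2*cos(2*x**3)/2) dx into ∫(-cos(2*u)/2) du: now ∫(-cos(2*u)/2) du.
Step 2. Evaluate the standard form: now -sin(2*u)/4.
Step 3. Substitute back u = x**3: now -sin(2*x**3)/4.
Answer: -sin(2*x**3)/4.


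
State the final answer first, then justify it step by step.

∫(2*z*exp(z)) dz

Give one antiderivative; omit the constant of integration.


The answer is 2*z*exp(z) - 2*exp(z).
Step 1. Integrate ∫(2*z*exp(z)) dz by parts with u = z, dv = (2*exp(z)) dz, so v = 2*exp(z): now 2*z*exp(z) + ∫(-2*exp(z)) dz.
Step 2. Evaluate the standard form: now 2*z*exp(z) - 2*exp(z).
Answer: 2*z*exp(z) - 2*exp(z).


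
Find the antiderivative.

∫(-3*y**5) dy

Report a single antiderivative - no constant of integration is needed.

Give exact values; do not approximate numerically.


Answer: -y**6/2.


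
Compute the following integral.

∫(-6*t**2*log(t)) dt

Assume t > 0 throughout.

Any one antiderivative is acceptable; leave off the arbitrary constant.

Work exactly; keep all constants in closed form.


Answer: -2*t**3*log(t) + 2*t**3/3.


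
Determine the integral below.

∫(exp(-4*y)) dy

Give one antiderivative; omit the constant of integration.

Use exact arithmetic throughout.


Answer: -exp(-4*y)/4.


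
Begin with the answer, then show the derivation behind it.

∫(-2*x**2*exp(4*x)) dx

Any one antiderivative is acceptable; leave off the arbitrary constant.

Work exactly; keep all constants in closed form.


The answer is -x**2*exp(4*x)/2 + x*exp(4*x)/4 - exp(4*x)/16.
Step 1. Integrate ∫(-2*x**2*exp(4*x)) dx by parts with u = x**2, dv = (-2*exp(4*x)) dx, so v = -exp(4*x)/2: now -x**2*exp(4*x)/2 + ∫(x*exp(4*x)) dx.
Step 2. Integrate ∫(x*exp(4*x)) dx by parts with u = x, dv = (exp(4*x)) dx, so v = exp(4*x)/4: now -x**2*exp(4*x)/2 + x*exp(4*x)/4 + ∫(-exp(4*x)/4) dx.
Step 3. Evaluate the standard form: now -x**2*exp(4*x)/2 + x*exp(4*x)/4 - exp(4*x)/16.
Answer: -x**2*exp(4*x)/2 + x*exp(4*x)/4 - exp(4*x)/16.


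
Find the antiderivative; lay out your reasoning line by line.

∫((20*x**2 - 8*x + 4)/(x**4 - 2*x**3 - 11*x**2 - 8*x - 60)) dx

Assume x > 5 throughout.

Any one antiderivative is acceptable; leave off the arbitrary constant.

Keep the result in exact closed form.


Step 1. Decompose ∫((20*x**2 - 8*x + 4)/(x**4 - 2*x**3 - 11*x**2 - 8*x - 60)) dx by partial fractions, (20*x**2 - 8*x + 4)/(x**4 - 2*x**3 - 11*x**2 - 8*x - 60) = 4/(x**2 + 4) - 2/(x + 3) + 2/(x - 5): now ∫(2/(x - 5)) dx + ∫(-2/(x + 3)) dx + ∫(4/(x**2 + 4)) dx.
Step 2. Evaluate the standard form [assuming x > -3]: now -2*log(x + 3) + ∫(2/(x - 5)) dx + ∫(4/(x**2 + 4)) dx.
Step 3. Evaluate the standard form [assuming x > 5]: now 2*log(x - 5) - 2*log(x + 3) + ∫(4/(x**2 + 4)) dx.
Step 4. Evaluate the standard form: now 2*log(x - 5) - 2*log(x + 3) + 2*atan(x/2).
Answer: 2*log(x - 5) - 2*log(x + 3) + 2*atan(x/2).


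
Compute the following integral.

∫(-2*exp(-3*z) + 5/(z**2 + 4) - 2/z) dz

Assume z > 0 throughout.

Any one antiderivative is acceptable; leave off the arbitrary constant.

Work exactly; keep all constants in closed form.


Answer: -2*log(z) + 5*atan(z/2)/2 + 2*exp(-3*z)/3.


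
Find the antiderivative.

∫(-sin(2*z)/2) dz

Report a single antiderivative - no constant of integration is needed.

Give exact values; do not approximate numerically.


Answer: cos(2*z)/4.


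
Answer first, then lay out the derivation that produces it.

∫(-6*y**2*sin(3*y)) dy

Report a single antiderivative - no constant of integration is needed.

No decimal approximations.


The answer is 2*y**2*cos(3*y) - 4*y*sin(3*y)/3 - 4*cos(3*y)/9.
Step 1. Integrate ∫(-6*y**2*sin(3*y)) dy by parts with u = y**2, dv = (-6*sin(3*y)) dy, so v = 2*cos(3*y): now 2*y**2*cos(3*y) + ∫(-4*y*cos(3*y)) dy.
Step 2. Integrate ∫(-4*y*cos(3*y)) dy by parts with u = y, dv = (-4*cos(3*y)) dy, so v = -4*sin(3*y)/3: now 2*y**2*cos(3*y) - 4*y*sin(3*y)/3 + ∫(4*sin(3*y)/3) dy.
Step 3. Evaluate the standard form: now 2*y**2*cos(3*y) - 4*y*sin(3*y)/3 - 4*cos(3*y)/9.
Answer: 2*y**2*cos(3*y) - 4*y*sin(3*y)/3 - 4*cos(3*y)/9.


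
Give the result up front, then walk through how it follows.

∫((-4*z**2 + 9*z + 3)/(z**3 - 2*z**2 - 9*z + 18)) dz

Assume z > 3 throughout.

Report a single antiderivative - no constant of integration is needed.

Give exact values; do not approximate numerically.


The answer is -log(z - 3) - log(z - 2) - 2*log(z + 3).
Step 1. Decompose ∫((-4*z**2 + 9*z + 3)/(z**3 - 2*z**2 - 9*z + 18)) dz by partial fractions, (-4*z**2 + 9*z + 3)/(z**3 - 2*z**2 - 9*z + 18) = -2/(z + 3) - 1/(z - 2) - 1/(z - 3): now ∫(-1/(z - 3)) dz + ∫(-1/(z - 2)) dz + ∫(-2/(z + 3)) dz.
Step 2. Evaluate the standard form [assuming z > 3]: now -log(z - 3) + ∫(-1/(z - 2)) dz + ∫(-2/(z + 3)) dz.
Step 3. Evaluate the standard form [assuming z > 2]: now -log(z - 3) - log(z - 2) + ∫(-2/(z + 3)) dz.
Step 4. Evaluate the standard form [assuming z > -3]: now -log(z - 3) - log(z - 2) - 2*log(z + 3).
Answer: -log(z - 3) - log(z - 2) - 2*log(z + 3).


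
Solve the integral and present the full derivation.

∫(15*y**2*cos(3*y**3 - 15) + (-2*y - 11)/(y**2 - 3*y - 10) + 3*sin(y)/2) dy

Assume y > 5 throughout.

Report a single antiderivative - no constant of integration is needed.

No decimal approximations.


Step 1. Rewrite: now ∫(15*y**2*cos(3*y**3 - 15)) dy + ∫((-2*y - 11)/(y**2 - 3*y - 10)) dy + ∫(3*sin(y)/2) dy.
Step 2. Substitute u = y**3 - 5, turning ∫(15*y**2*cos(3*y**3 - 15)) dy into ∫(5*cos(3*u)) du: now ∫((-2*y - 11)/(y**2 - 3*y - 10)) dy + ∫(3*sin(y)/2) dy + ∫(5*cos(3*u)) du.
Step 3. Evaluate the standard form: now 5*sin(3*u)/3 + ∫((-2*y - 11)/(y**2 - 3*y - 10)) dy + ∫(3*sin(y)/2) dy.
Step 4. Substitute back u = y**3 - 5: now 5*sin(3*y**3 - 15)/3 + ∫((-2*y - 11)/(y**2 - 3*y - 10)) dy + ∫(3*sin(y)/2) dy.
Step 5. Evaluate the standard form: now 5*sin(3*y**3 - 15)/3 - 3*cos(y)/2 + ∫((-2*y - 11)/(y**2 - 3*y - 10)) dy.
Step 6. Decompose ∫((-2*y - 11)/(y**2 - 3*y - 10)) dy by partial fractions, (-2*y - 11)/(y**2 - 3*y - 10) = 1/(y + 2) - 3/(y - 5): now 5*sin(3*y**3 - 15)/3 - 3*cos(y)/2 + ∫(-3/(y - 5)) dy + ∫(1/(y + 2)) dy.
Step 7. Evaluate the standard form [assuming y > -2]: now log(y + 2) + 5*sin(3*y**3 - 15)/3 - 3*cos(y)/2 + ∫(-3/(y - 5)) dy.
Step 8. Evaluate the standard form [assuming y > 5]: now -3*log(y - 5) + log(y + 2) + 5*sin(3*y**3 - 15)/3 - 3*cos(y)/2.
Answer: -3*log(y - 5) + log(y + 2) + 5*sin(3*y**3 - 15)/3 - 3*cos(y)/2.
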